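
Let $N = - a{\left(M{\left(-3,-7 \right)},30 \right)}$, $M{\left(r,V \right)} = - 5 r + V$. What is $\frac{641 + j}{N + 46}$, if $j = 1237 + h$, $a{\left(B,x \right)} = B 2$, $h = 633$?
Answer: $\frac{837}{10} \approx 83.7$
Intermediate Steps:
$M{\left(r,V \right)} = V - 5 r$
$a{\left(B,x \right)} = 2 B$
$N = -16$ ($N = - 2 \left(-7 - -15\right) = - 2 \left(-7 + 15\right) = - 2 \cdot 8 = \left(-1\right) 16 = -16$)
$j = 1870$ ($j = 1237 + 633 = 1870$)
$\frac{641 + j}{N + 46} = \frac{641 + 1870}{-16 + 46} = \frac{2511}{30} = 2511 \cdot \frac{1}{30} = \frac{837}{10}$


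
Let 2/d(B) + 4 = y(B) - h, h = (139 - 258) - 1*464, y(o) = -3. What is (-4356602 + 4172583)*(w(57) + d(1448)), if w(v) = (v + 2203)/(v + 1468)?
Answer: -24010983139/87840 ≈ -2.7335e+5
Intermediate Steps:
h = -583 (h = -119 - 464 = -583)
d(B) = 1/288 (d(B) = 2/(-4 + (-3 - 1*(-583))) = 2/(-4 + (-3 + 583)) = 2/(-4 + 580) = 2/576 = 2*(1/576) = 1/288)
w(v) = (2203 + v)/(1468 + v)
(-4356602 + 4172583)*(w(57) + d(1448)) = (-4356602 + 4172583)*((2203 + 57)/(1468 + 57) + 1/288) = -184019*(2260/1525 + 1/288) = -184019*((1/1525)*2260 + 1/288) = -184019*(452/305 + 1/288) = -184019*130481/87840 = -24010983139/87840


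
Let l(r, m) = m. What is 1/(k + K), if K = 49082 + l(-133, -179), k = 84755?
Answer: 1/133658 ≈ 7.4818e-6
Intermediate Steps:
K = 48903 (K = 49082 - 179 = 48903)
1/(k + K) = 1/(84755 + 48903) = 1/133658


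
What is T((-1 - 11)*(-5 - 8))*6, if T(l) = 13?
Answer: 78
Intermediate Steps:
T((-1 - 11)*(-5 - 8))*6 = 13*6 = 78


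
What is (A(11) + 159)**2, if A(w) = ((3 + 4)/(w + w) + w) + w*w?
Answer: 41075281/484 ≈ 84866.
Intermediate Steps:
A(w) = w + w**2 + 7/(2*w) (A(w) = (7/((2*w)) + w) + w**2 = (7*(1/(2*w)) + w) + w**2 = (7/(2*w) + w) + w**2 = (w + 7/(2*w)) + w**2 = w + w**2 + 7/(2*w))
(A(11) + 159)**2 = ((11 + 11**2 + (7/2)/11) + 159)**2 = ((11 + 121 + (7/2)*(1/11)) + 159)**2 = ((11 + 121 + 7/22) + 159)**2 = (2911/22 + 159)**2 = (6409/22)**2 = 41075281/484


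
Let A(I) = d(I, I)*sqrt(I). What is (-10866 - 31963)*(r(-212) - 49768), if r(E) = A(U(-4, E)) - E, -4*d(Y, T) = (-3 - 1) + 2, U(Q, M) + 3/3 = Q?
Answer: 2122433924 - 42829*I*sqrt(5)/2 ≈ 2.1224e+9 - 47884.0*I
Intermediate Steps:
U(Q, M) = -1 + Q
d(Y, T) = 1/2 (d(Y, T) = -((-3 - 1) + 2)/4 = -(-4 + 2)/4 = -1/4*(-2) = 1/2)
A(I) = sqrt(I)/2
r(E) = -E + I*sqrt(5)/2 (r(E) = sqrt(-1 - 4)/2 - E = sqrt(-5)/2 - E = (I*sqrt(5))/2 - E = I*sqrt(5)/2 - E = -E + I*sqrt(5)/2)
(-10866 - 31963)*(r(-212) - 49768) = (-10866 - 31963)*((-1*(-212) + I*sqrt(5)/2) - 49768) = -42829*((212 + I*sqrt(5)/2) - 49768) = -42829*(-49556 + I*sqrt(5)/2) = 2122433924 - 42829*I*sqrt(5)/2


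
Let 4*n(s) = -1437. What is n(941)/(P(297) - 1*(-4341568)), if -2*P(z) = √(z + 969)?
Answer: -3119416608/37698425396615 - 1437*√1266/150793701586460 ≈ -8.2747e-5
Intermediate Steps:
n(s) = -1437/4 (n(s) = (¼)*(-1437) = -1437/4)
P(z) = -√(969 + z)/2 (P(z) = -√(z + 969)/2 = -√(969 + z)/2)
n(941)/(P(297) - 1*(-4341568)) = -1437/(4*(-√(969 + 297)/2 - 1*(-4341568))) = -1437/(4*(-√1266/2 + 4341568)) = -1437/(4*(4341568 - √1266/2))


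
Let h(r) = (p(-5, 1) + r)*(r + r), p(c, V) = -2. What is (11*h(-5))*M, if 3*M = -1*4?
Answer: -3080/3 ≈ -1026.7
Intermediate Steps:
M = -4/3 (M = (-1*4)/3 = (1/3)*(-4) = -4/3 ≈ -1.3333)
h(r) = 2*r*(-2 + r) (h(r) = (-2 + r)*(r + r) = (-2 + r)*(2*r) = 2*r*(-2 + r))
(11*h(-5))*M = (11*(2*(-5)*(-2 - 5)))*(-4/3) = (11*(2*(-5)*(-7)))*(-4/3) = (11*70)*(-4/3) = 770*(-4/3) = -3080/3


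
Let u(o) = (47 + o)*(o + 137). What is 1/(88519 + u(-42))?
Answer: 1/88994 ≈ 1.1237e-5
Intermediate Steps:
u(o) = (47 + o)*(137 + o)
1/(88519 + u(-42)) = 1/(88519 + (6439 + (-42)² + 184*(-42))) = 1/(88519 + (6439 + 1764 - 7728)) = 1/(88519 + 475) = 1/88994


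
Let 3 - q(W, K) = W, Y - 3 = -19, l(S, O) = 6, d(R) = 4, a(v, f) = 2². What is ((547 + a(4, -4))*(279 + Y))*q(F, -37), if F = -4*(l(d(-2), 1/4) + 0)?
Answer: 3912651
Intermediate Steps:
a(v, f) = 4
Y = -16 (Y = 3 - 19 = -16)
F = -24 (F = -4*(6 + 0) = -4*6 = -24)
q(W, K) = 3 - W
((547 + a(4, -4))*(279 + Y))*q(F, -37) = ((547 + 4)*(279 - 16))*(3 - 1*(-24)) = (551*263)*(3 + 24) = 144913*27 = 3912651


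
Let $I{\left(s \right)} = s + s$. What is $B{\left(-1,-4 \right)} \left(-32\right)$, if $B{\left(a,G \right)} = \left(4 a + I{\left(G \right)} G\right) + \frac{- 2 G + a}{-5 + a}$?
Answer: $- \frac{2576}{3} \approx -858.67$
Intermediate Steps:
$I{\left(s \right)} = 2 s$
$B{\left(a,G \right)} = 2 G^{2} + 4 a + \frac{a - 2 G}{-5 + a}$ ($B{\left(a,G \right)} = \left(4 a + 2 G G\right) + \frac{- 2 G + a}{-5 + a} = \left(4 a + 2 G^{2}\right) + \frac{a - 2 G}{-5 + a} = \left(2 G^{2} + 4 a\right) + \frac{a - 2 G}{-5 + a} = 2 G^{2} + 4 a + \frac{a - 2 G}{-5 + a}$)
$B{\left(-1,-4 \right)} \left(-32\right) = \frac{\left(-19\right) \left(-1\right) - 10 \left(-4\right)^{2} - -8 + 4 \left(-1\right)^{2} + 2 \left(-1\right) \left(-4\right)^{2}}{-5 - 1} \left(-32\right) = \frac{19 - 160 + 8 + 4 \cdot 1 + 2 \left(-1\right) 16}{-6} \left(-32\right) = - \frac{19 - 160 + 8 + 4 - 32}{6} \left(-32\right) = \left(- \frac{1}{6}\right) \left(-161\right) \left(-32\right) = \frac{161}{6} \left(-32\right) = - \frac{2576}{3}$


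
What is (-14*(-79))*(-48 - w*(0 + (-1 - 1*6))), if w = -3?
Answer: -76314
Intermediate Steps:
(-14*(-79))*(-48 - w*(0 + (-1 - 1*6))) = (-14*(-79))*(-48 - (-3)*(0 + (-1 - 1*6))) = 1106*(-48 - (-3)*(0 + (-1 - 6))) = 1106*(-48 - (-3)*(0 - 7)) = 1106*(-48 - (-3)*(-7)) = 1106*(-48 - 1*21) = 1106*(-48 - 21) = 1106*(-69) = -76314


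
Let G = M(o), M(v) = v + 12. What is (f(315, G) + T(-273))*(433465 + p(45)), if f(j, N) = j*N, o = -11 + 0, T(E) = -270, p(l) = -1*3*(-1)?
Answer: 19506060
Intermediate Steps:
p(l) = 3 (p(l) = -3*(-1) = 3)
o = -11
M(v) = 12 + v
G = 1 (G = 12 - 11 = 1)
f(j, N) = N*j
(f(315, G) + T(-273))*(433465 + p(45)) = (1*315 - 270)*(433465 + 3) = (315 - 270)*433468 = 45*433468 = 19506060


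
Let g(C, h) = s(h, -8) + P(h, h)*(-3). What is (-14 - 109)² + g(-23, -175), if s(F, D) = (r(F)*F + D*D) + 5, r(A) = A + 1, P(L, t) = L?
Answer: 46173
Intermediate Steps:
r(A) = 1 + A
s(F, D) = 5 + D² + F*(1 + F) (s(F, D) = ((1 + F)*F + D*D) + 5 = (F*(1 + F) + D²) + 5 = (D² + F*(1 + F)) + 5 = 5 + D² + F*(1 + F))
g(C, h) = 69 - 3*h + h*(1 + h) (g(C, h) = (5 + (-8)² + h*(1 + h)) + h*(-3) = (5 + 64 + h*(1 + h)) - 3*h = (69 + h*(1 + h)) - 3*h = 69 - 3*h + h*(1 + h))
(-14 - 109)² + g(-23, -175) = (-14 - 109)² + (69 + (-175)² - 2*(-175)) = (-123)² + (69 + 30625 + 350) = 15129 + 31044 = 46173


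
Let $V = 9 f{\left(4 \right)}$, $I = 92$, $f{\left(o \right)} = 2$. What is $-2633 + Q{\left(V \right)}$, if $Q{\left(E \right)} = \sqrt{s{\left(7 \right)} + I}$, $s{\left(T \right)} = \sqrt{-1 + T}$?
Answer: $-2633 + \sqrt{92 + \sqrt{6}} \approx -2623.3$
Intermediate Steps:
$V = 18$ ($V = 9 \cdot 2 = 18$)
$Q{\left(E \right)} = \sqrt{92 + \sqrt{6}}$ ($Q{\left(E \right)} = \sqrt{\sqrt{-1 + 7} + 92} = \sqrt{\sqrt{6} + 92} = \sqrt{92 + \sqrt{6}}$)
$-2633 + Q{\left(V \right)} = -2633 + \sqrt{92 + \sqrt{6}}$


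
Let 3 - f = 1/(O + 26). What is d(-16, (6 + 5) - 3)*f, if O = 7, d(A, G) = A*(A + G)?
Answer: 12544/33 ≈ 380.12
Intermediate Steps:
f = 98/33 (f = 3 - 1/(7 + 26) = 3 - 1/33 = 98/33 ≈ 2.9697)
d(-16, (6 + 5) - 3)*f = -16*(-16 + ((6 + 5) - 3))*(98/33) = -16*(-16 + (11 - 3))*(98/33) = -16*(-16 + 8)*(98/33) = -16*(-8)*(98/33) = 128*(98/33) = 12544/33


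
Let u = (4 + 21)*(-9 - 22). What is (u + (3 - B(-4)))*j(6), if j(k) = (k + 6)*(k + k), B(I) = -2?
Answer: -110880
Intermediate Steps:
u = -775 (u = 25*(-31) = -775)
j(k) = 2*k*(6 + k) (j(k) = (6 + k)*(2*k) = 2*k*(6 + k))
(u + (3 - B(-4)))*j(6) = (-775 + (3 - 1*(-2)))*(2*6*(6 + 6)) = (-775 + (3 + 2))*(2*6*12) = (-775 + 5)*144 = -770*144 = -110880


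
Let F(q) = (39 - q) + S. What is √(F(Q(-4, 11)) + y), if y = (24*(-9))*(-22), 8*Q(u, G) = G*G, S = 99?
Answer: √77998/4 ≈ 69.820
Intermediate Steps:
Q(u, G) = G²/8 (Q(u, G) = (G*G)/8 = G²/8)
F(q) = 138 - q (F(q) = (39 - q) + 99 = 138 - q)
y = 4752 (y = -216*(-22) = 4752)
√(F(Q(-4, 11)) + y) = √((138 - 11²/8) + 4752) = √((138 - 121/8) + 4752) = √(983/8 + 4752) = √(38999/8) = √77998/4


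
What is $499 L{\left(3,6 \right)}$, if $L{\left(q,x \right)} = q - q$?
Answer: $0$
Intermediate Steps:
$L{\left(q,x \right)} = 0$
$499 L{\left(3,6 \right)} = 499 \cdot 0 = 0$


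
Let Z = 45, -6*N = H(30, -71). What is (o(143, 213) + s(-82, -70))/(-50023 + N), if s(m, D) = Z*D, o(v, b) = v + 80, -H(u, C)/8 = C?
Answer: 8781/150353 ≈ 0.058403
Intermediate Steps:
H(u, C) = -8*C
N = -284/3 (N = -(-4)*(-71)/3 = -⅙*568 = -284/3 ≈ -94.667)
o(v, b) = 80 + v
s(m, D) = 45*D
(o(143, 213) + s(-82, -70))/(-50023 + N) = ((80 + 143) + 45*(-70))/(-50023 - 284/3) = (223 - 3150)/(-150353/3) = -2927*(-3/150353) = 8781/150353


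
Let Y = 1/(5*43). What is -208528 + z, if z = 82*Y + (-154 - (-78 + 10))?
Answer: -44851928/215 ≈ -2.0861e+5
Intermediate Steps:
Y = 1/215 ≈ 0.0046512
z = -18408/215 (z = 82*(1/215) + (-154 - (-78 + 10)) = 82/215 + (-154 - 1*(-68)) = 82/215 + (-154 + 68) = 82/215 - 86 = -18408/215 ≈ -85.619)
-208528 + z = -208528 - 18408/215 = -44851928/215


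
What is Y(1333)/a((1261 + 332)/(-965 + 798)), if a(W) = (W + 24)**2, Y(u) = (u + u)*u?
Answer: 99111314642/5832225 ≈ 16994.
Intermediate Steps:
Y(u) = 2*u**2 (Y(u) = (2*u)*u = 2*u**2)
a(W) = (24 + W)**2
Y(1333)/a((1261 + 332)/(-965 + 798)) = (2*1333**2)/((24 + (1261 + 332)/(-965 + 798))**2) = (2*1776889)/((24 + 1593/(-167))**2) = 3553778/((24 + 1593*(-1/167))**2) = 3553778/((24 - 1593/167)**2) = 3553778/((2415/167)**2) = 3553778/(5832225/27889) = 3553778*(27889/5832225) = 99111314642/5832225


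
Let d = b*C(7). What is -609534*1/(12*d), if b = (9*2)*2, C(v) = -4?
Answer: 33863/96 ≈ 352.74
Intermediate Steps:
b = 36 (b = 18*2 = 36)
d = -144 (d = 36*(-4) = -144)
-609534*1/(12*d) = -609534/((-144*12)) = -609534/(-1728) = -609534*(-1/1728) = 33863/96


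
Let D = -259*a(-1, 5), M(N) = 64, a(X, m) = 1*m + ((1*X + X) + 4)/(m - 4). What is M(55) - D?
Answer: 1877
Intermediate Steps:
a(X, m) = m + (4 + 2*X)/(-4 + m) (a(X, m) = m + ((X + X) + 4)/(-4 + m) = m + (2*X + 4)/(-4 + m) = m + (4 + 2*X)/(-4 + m))
D = -1813 (D = -259*(4 + 5² - 4*5 + 2*(-1))/(-4 + 5) = -259*(4 + 25 - 20 - 2)/1 = -259*7 = -1813)
M(55) - D = 64 - 1*(-1813) = 64 + 1813 = 1877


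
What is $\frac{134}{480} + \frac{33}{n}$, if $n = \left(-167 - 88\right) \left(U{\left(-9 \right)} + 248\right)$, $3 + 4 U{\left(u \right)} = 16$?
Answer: $\frac{380861}{1366800} \approx 0.27865$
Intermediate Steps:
$U{\left(u \right)} = \frac{13}{4}$ ($U{\left(u \right)} = - \frac{3}{4} + \frac{1}{4} \cdot 16 = - \frac{3}{4} + 4 = \frac{13}{4}$)
$n = - \frac{256275}{4}$ ($n = \left(-167 - 88\right) \left(\frac{13}{4} + 248\right) = \left(-255\right) \frac{1005}{4} = - \frac{256275}{4} \approx -64069.0$)
$\frac{134}{480} + \frac{33}{n} = \frac{134}{480} + \frac{33}{- \frac{256275}{4}} = 134 \cdot \frac{1}{480} + 33 \left(- \frac{4}{256275}\right) = \frac{67}{240} - \frac{44}{85425} = \frac{380861}{1366800}$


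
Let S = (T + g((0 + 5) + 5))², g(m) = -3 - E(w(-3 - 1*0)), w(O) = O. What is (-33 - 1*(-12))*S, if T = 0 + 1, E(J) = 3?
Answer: -525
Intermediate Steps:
T = 1
g(m) = -6 (g(m) = -3 - 1*3 = -3 - 3 = -6)
S = 25 (S = (1 - 6)² = (-5)² = 25)
(-33 - 1*(-12))*S = (-33 - 1*(-12))*25 = (-33 + 12)*25 = -21*25 = -525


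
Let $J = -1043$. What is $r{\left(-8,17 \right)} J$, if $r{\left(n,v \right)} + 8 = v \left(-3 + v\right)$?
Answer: $-239890$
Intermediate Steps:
$r{\left(n,v \right)} = -8 + v \left(-3 + v\right)$
$r{\left(-8,17 \right)} J = \left(-8 + 17^{2} - 51\right) \left(-1043\right) = \left(-8 + 289 - 51\right) \left(-1043\right) = 230 \left(-1043\right) = -239890$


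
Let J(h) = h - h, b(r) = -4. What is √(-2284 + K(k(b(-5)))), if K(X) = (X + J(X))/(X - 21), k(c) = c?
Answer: 6*I*√1586/5 ≈ 47.79*I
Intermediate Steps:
J(h) = 0
K(X) = X/(-21 + X) (K(X) = (X + 0)/(X - 21) = X/(-21 + X))
√(-2284 + K(k(b(-5)))) = √(-2284 - 4/(-21 - 4)) = √(-2284 - 4/(-25)) = √(-2284 - 4*(-1/25)) = √(-2284 + 4/25) = √(-57096/25) = 6*I*√1586/5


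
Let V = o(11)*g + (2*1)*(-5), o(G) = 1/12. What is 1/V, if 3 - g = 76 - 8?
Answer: -12/185 ≈ -0.064865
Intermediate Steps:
o(G) = 1/12
g = -65 (g = 3 - (76 - 8) = 3 - 1*68 = 3 - 68 = -65)
V = -185/12 (V = (1/12)*(-65) + (2*1)*(-5) = -65/12 + 2*(-5) = -65/12 - 10 = -185/12 ≈ -15.417)
1/V = 1/(-185/12) = -12/185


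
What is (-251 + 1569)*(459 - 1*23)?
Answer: 574648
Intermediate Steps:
(-251 + 1569)*(459 - 1*23) = 1318*(459 - 23) = 1318*436 = 574648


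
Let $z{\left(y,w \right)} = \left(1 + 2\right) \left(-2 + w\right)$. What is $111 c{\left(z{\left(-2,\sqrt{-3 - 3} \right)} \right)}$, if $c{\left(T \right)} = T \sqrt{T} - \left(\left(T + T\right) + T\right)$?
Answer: $1998 - 999 i \sqrt{6} + 333 \sqrt{3} \left(-2 + i \sqrt{6}\right)^{\frac{3}{2}} \approx -1151.2 - 3223.3 i$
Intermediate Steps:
$z{\left(y,w \right)} = -6 + 3 w$ ($z{\left(y,w \right)} = 3 \left(-2 + w\right) = -6 + 3 w$)
$c{\left(T \right)} = T^{\frac{3}{2}} - 3 T$ ($c{\left(T \right)} = T^{\frac{3}{2}} - \left(2 T + T\right) = T^{\frac{3}{2}} - 3 T$)
$111 c{\left(z{\left(-2,\sqrt{-3 - 3} \right)} \right)} = 111 \left(\left(-6 + 3 \sqrt{-3 - 3}\right)^{\frac{3}{2}} - 3 \left(-6 + 3 \sqrt{-3 - 3}\right)\right) = 111 \left(\left(-6 + 3 \sqrt{-6}\right)^{\frac{3}{2}} - 3 \left(-6 + 3 \sqrt{-6}\right)\right) = 111 \left(\left(-6 + 3 i \sqrt{6}\right)^{\frac{3}{2}} - 3 \left(-6 + 3 i \sqrt{6}\right)\right) = 111 \left(\left(-6 + 3 i \sqrt{6}\right)^{\frac{3}{2}} + \left(18 - 9 i \sqrt{6}\right)\right) = 111 \left(18 + \left(-6 + 3 i \sqrt{6}\right)^{\frac{3}{2}} - 9 i \sqrt{6}\right) = 1998 + 111 \left(-6 + 3 i \sqrt{6}\right)^{\frac{3}{2}} - 999 i \sqrt{6}$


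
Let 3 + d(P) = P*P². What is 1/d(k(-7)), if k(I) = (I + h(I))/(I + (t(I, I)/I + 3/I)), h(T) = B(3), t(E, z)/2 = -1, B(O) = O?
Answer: -15625/44131 ≈ -0.35406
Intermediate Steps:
t(E, z) = -2 (t(E, z) = 2*(-1) = -2)
h(T) = 3
k(I) = (3 + I)/(I + 1/I) (k(I) = (I + 3)/(I + (-2/I + 3/I)) = (3 + I)/(I + 1/I))
d(P) = -3 + P³ (d(P) = -3 + P*P² = -3 + P³)
1/d(k(-7)) = 1/(-3 + (-7*(3 - 7)/(1 + (-7)²))³) = 1/(-3 + (-7*(-4)/(1 + 49))³) = 1/(-3 + (-7*(-4)/50)³) = 1/(-3 + (-7*1/50*(-4))³) = 1/(-3 + (14/25)³) = 1/(-3 + 2744/15625) = 1/(-44131/15625) = -15625/44131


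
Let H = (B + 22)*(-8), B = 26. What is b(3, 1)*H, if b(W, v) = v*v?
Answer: -384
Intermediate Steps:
H = -384 (H = (26 + 22)*(-8) = 48*(-8) = -384)
b(W, v) = v²
b(3, 1)*H = 1²*(-384) = 1*(-384) = -384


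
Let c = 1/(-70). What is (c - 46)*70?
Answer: -3221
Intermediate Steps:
c = -1/70 ≈ -0.014286
(c - 46)*70 = (-1/70 - 46)*70 = -3221/70*70 = -3221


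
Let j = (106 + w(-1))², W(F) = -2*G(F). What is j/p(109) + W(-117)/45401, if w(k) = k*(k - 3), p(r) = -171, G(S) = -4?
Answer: -549350732/7763571 ≈ -70.760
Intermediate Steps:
w(k) = k*(-3 + k)
W(F) = 8 (W(F) = -2*(-4) = 8)
j = 12100 (j = (106 - (-3 - 1))² = (106 - 1*(-4))² = (106 + 4)² = 110² = 12100)
j/p(109) + W(-117)/45401 = 12100/(-171) + 8/45401 = 12100*(-1/171) + 8*(1/45401) = -12100/171 + 8/45401 = -549350732/7763571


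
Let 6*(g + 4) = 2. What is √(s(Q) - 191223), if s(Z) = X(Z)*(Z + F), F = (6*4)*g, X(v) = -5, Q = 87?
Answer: I*√191218 ≈ 437.28*I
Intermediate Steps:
g = -11/3 (g = -4 + (⅙)*2 = -4 + ⅓ = -11/3 ≈ -3.6667)
F = -88 (F = (6*4)*(-11/3) = 24*(-11/3) = -88)
s(Z) = 440 - 5*Z (s(Z) = -5*(Z - 88) = -5*(-88 + Z) = 440 - 5*Z)
√(s(Q) - 191223) = √((440 - 5*87) - 191223) = √((440 - 435) - 191223) = √(5 - 191223) = √(-191218) = I*√191218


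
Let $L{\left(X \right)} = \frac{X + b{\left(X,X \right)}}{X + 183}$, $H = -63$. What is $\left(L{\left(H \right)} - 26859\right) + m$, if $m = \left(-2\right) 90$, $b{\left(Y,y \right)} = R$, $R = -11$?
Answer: $- \frac{1622377}{60} \approx -27040.0$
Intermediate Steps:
$b{\left(Y,y \right)} = -11$
$L{\left(X \right)} = \frac{-11 + X}{183 + X}$ ($L{\left(X \right)} = \frac{X - 11}{X + 183} = \frac{-11 + X}{183 + X}$)
$m = -180$
$\left(L{\left(H \right)} - 26859\right) + m = \left(\frac{-11 - 63}{183 - 63} - 26859\right) - 180 = \left(\frac{1}{120} \left(-74\right) - 26859\right) - 180 = \left(- \frac{37}{60} - 26859\right) - 180 = - \frac{1611577}{60} - 180 = - \frac{1622377}{60}$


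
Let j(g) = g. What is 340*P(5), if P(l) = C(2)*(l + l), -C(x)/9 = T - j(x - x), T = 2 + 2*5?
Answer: -367200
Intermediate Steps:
T = 12 (T = 2 + 10 = 12)
C(x) = -108 (C(x) = -9*(12 - (x - x)) = -9*(12 - 1*0) = -9*(12 + 0) = -9*12 = -108)
P(l) = -216*l (P(l) = -108*(l + l) = -216*l)
340*P(5) = 340*(-216*5) = 340*(-1080) = -367200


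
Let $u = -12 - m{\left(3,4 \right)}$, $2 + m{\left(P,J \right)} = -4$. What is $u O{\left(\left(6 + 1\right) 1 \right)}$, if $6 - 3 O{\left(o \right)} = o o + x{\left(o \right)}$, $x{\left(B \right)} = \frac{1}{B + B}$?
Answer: $\frac{603}{7} \approx 86.143$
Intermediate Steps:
$m{\left(P,J \right)} = -6$ ($m{\left(P,J \right)} = -2 - 4 = -6$)
$x{\left(B \right)} = \frac{1}{2 B}$
$u = -6$ ($u = -12 - -6 = -12 + 6 = -6$)
$O{\left(o \right)} = 2 - \frac{o^{2}}{3} - \frac{1}{6 o}$ ($O{\left(o \right)} = 2 - \frac{o o + \frac{1}{2 o}}{3} = 2 - \frac{o^{2} + \frac{1}{2 o}}{3} = 2 - \left(\frac{o^{2}}{3} + \frac{1}{6 o}\right) = 2 - \frac{o^{2}}{3} - \frac{1}{6 o}$)
$u O{\left(\left(6 + 1\right) 1 \right)} = - 6 \left(2 - \frac{\left(\left(6 + 1\right) 1\right)^{2}}{3} - \frac{1}{6 \left(6 + 1\right) 1}\right) = - 6 \left(2 - \frac{\left(7 \cdot 1\right)^{2}}{3} - \frac{1}{6 \cdot 7 \cdot 1}\right) = - 6 \left(2 - \frac{7^{2}}{3} - \frac{1}{6 \cdot 7}\right) = - 6 \left(2 - \frac{49}{3} - \frac{1}{42}\right) = \left(-6\right) \left(- \frac{201}{14}\right) = \frac{603}{7}$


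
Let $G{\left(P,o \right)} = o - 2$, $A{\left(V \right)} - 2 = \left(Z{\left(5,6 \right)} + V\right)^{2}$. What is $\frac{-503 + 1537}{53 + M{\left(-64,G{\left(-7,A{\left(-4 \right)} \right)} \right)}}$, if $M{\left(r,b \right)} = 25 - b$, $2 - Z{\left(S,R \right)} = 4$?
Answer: $\frac{517}{21} \approx 24.619$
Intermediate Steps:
$Z{\left(S,R \right)} = -2$ ($Z{\left(S,R \right)} = 2 - 4 = -2$)
$A{\left(V \right)} = 2 + \left(-2 + V\right)^{2}$
$G{\left(P,o \right)} = -2 + o$
$\frac{-503 + 1537}{53 + M{\left(-64,G{\left(-7,A{\left(-4 \right)} \right)} \right)}} = \frac{-503 + 1537}{53 + \left(25 - \left(-2 + \left(2 + \left(-2 - 4\right)^{2}\right)\right)\right)} = \frac{1034}{53 + \left(25 - \left(-2 + \left(2 + \left(-6\right)^{2}\right)\right)\right)} = \frac{1034}{53 + \left(25 - \left(-2 + \left(2 + 36\right)\right)\right)} = \frac{1034}{53 + \left(25 - \left(-2 + 38\right)\right)} = \frac{1034}{53 + \left(25 - 36\right)} = \frac{1034}{53 - 11} = \frac{1034}{42} = 1034 \cdot \frac{1}{42} = \frac{517}{21}$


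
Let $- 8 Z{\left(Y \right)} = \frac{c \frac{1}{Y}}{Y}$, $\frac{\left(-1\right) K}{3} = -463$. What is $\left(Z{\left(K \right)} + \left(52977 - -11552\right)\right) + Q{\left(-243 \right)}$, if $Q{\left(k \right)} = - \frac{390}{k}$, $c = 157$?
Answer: $\frac{8964018088595}{138911112} \approx 64531.0$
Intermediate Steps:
$K = 1389$ ($K = \left(-3\right) \left(-463\right) = 1389$)
$Z{\left(Y \right)} = - \frac{157}{8 Y^{2}}$ ($Z{\left(Y \right)} = - \frac{\frac{157}{Y} \frac{1}{Y}}{8} = - \frac{157 \frac{1}{Y^{2}}}{8} = - \frac{157}{8 Y^{2}}$)
$\left(Z{\left(K \right)} + \left(52977 - -11552\right)\right) + Q{\left(-243 \right)} = \left(- \frac{157}{8 \cdot 1929321} + \left(52977 - -11552\right)\right) - \frac{390}{-243} = \left(\left(- \frac{157}{8}\right) \frac{1}{1929321} + \left(52977 + 11552\right)\right) - - \frac{130}{81} = \left(- \frac{157}{15434568} + 64529\right) + \frac{130}{81} = \frac{995977238315}{15434568} + \frac{130}{81} = \frac{8964018088595}{138911112}$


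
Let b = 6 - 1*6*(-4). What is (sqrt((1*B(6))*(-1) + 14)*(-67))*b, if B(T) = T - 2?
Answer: -2010*sqrt(10) ≈ -6356.2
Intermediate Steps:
B(T) = -2 + T
b = 30 (b = 6 - 6*(-4) = 6 + 24 = 30)
(sqrt((1*B(6))*(-1) + 14)*(-67))*b = (sqrt((1*(-2 + 6))*(-1) + 14)*(-67))*30 = (sqrt((1*4)*(-1) + 14)*(-67))*30 = (sqrt(4*(-1) + 14)*(-67))*30 = (sqrt(-4 + 14)*(-67))*30 = (sqrt(10)*(-67))*30 = -67*sqrt(10)*30 = -2010*sqrt(10)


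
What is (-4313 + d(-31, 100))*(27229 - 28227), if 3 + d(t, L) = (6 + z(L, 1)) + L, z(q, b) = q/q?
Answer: 4200582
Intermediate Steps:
z(q, b) = 1
d(t, L) = 4 + L (d(t, L) = -3 + ((6 + 1) + L) = -3 + (7 + L) = 4 + L)
(-4313 + d(-31, 100))*(27229 - 28227) = (-4313 + (4 + 100))*(27229 - 28227) = (-4313 + 104)*(-998) = -4209*(-998) = 4200582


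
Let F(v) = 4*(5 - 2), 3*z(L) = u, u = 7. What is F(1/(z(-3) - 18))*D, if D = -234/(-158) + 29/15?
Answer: 16184/395 ≈ 40.972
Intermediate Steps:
D = 4046/1185 (D = -234*(-1/158) + 29*(1/15) = 117/79 + 29/15 = 4046/1185 ≈ 3.4143)
z(L) = 7/3 (z(L) = (⅓)*7 = 7/3)
F(v) = 12 (F(v) = 4*3 = 12)
F(1/(z(-3) - 18))*D = 12*(4046/1185) = 16184/395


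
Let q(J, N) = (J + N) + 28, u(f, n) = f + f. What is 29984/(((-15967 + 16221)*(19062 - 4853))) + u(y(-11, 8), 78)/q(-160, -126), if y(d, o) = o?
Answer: -12502376/232786047 ≈ -0.053708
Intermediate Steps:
u(f, n) = 2*f
q(J, N) = 28 + J + N
29984/(((-15967 + 16221)*(19062 - 4853))) + u(y(-11, 8), 78)/q(-160, -126) = 29984/(((-15967 + 16221)*(19062 - 4853))) + (2*8)/(28 - 160 - 126) = 29984/((254*14209)) + 16/(-258) = 29984/3609086 + 16*(-1/258) = 29984*(1/3609086) - 8/129 = 14992/1804543 - 8/129 = -12502376/232786047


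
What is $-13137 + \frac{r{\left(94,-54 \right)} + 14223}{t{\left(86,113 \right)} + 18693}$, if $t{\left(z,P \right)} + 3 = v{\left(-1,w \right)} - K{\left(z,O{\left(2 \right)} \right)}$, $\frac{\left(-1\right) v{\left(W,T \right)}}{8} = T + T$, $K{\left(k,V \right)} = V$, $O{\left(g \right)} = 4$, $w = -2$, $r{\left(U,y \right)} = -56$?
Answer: $- \frac{245884199}{18718} \approx -13136.0$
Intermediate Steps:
$v{\left(W,T \right)} = - 16 T$ ($v{\left(W,T \right)} = - 8 \left(T + T\right) = - 8 \cdot 2 T = - 16 T$)
$t{\left(z,P \right)} = 25$ ($t{\left(z,P \right)} = -3 - -28 = -3 + \left(32 - 4\right) = -3 + 28 = 25$)
$-13137 + \frac{r{\left(94,-54 \right)} + 14223}{t{\left(86,113 \right)} + 18693} = -13137 + \frac{-56 + 14223}{25 + 18693} = -13137 + \frac{14167}{18718} = - \frac{245884199}{18718}$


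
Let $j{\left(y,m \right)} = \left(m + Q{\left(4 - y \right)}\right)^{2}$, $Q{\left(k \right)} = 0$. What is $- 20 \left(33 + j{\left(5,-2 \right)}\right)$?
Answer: $-740$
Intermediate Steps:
$j{\left(y,m \right)} = m^{2}$ ($j{\left(y,m \right)} = \left(m + 0\right)^{2} = m^{2}$)
$- 20 \left(33 + j{\left(5,-2 \right)}\right) = - 20 \left(33 + \left(-2\right)^{2}\right) = - 20 \left(33 + 4\right) = \left(-20\right) 37 = -740$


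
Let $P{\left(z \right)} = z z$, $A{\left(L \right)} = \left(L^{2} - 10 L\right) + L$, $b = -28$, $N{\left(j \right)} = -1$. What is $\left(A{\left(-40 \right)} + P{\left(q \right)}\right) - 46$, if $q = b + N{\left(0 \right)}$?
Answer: $2755$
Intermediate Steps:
$A{\left(L \right)} = L^{2} - 9 L$
$q = -29$ ($q = -28 - 1 = -29$)
$P{\left(z \right)} = z^{2}$
$\left(A{\left(-40 \right)} + P{\left(q \right)}\right) - 46 = \left(- 40 \left(-9 - 40\right) + \left(-29\right)^{2}\right) - 46 = \left(\left(-40\right) \left(-49\right) + 841\right) - 46 = \left(1960 + 841\right) - 46 = 2801 - 46 = 2755$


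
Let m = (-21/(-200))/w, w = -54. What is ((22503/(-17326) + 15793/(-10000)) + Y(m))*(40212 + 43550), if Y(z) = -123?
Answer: -456704756326679/43315000 ≈ -1.0544e+7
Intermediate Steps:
m = -7/3600 (m = -21/(-200)/(-54) = -21*(-1/200)*(-1/54) = (21/200)*(-1/54) = -7/3600 ≈ -0.0019444)
((22503/(-17326) + 15793/(-10000)) + Y(m))*(40212 + 43550) = ((22503/(-17326) + 15793/(-10000)) - 123)*(40212 + 43550) = ((22503*(-1/17326) + 15793*(-1/10000)) - 123)*83762 = ((-22503/17326 - 15793/10000) - 123)*83762 = (-249329759/86630000 - 123)*83762 = -10904819759/86630000*83762 = -456704756326679/43315000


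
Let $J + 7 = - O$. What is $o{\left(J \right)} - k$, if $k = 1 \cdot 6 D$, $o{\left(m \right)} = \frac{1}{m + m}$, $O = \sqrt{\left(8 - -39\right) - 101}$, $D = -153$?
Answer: $\frac{189101}{206} + \frac{3 i \sqrt{6}}{206} \approx 917.97 + 0.035672 i$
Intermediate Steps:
$O = 3 i \sqrt{6}$ ($O = \sqrt{\left(8 + 39\right) - 101} = \sqrt{47 - 101} = \sqrt{-54} = 3 i \sqrt{6} \approx 7.3485 i$)
$J = -7 - 3 i \sqrt{6} \approx -7.0 - 7.3485 i$
$o{\left(m \right)} = \frac{1}{2 m}$
$k = -918$ ($k = 1 \cdot 6 \left(-153\right) = 6 \left(-153\right) = -918$)
$o{\left(J \right)} - k = \frac{1}{2 \left(-7 - 3 i \sqrt{6}\right)} - -918 = \frac{1}{2 \left(-7 - 3 i \sqrt{6}\right)} + 918 = 918 + \frac{1}{2 \left(-7 - 3 i \sqrt{6}\right)}$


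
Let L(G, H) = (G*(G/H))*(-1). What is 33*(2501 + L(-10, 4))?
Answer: 81708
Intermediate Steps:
L(G, H) = -G²/H (L(G, H) = (G²/H)*(-1) = -G²/H)
33*(2501 + L(-10, 4)) = 33*(2501 - 1*(-10)²/4) = 33*(2501 - 1*100*¼) = 33*(2501 - 25) = 33*2476 = 81708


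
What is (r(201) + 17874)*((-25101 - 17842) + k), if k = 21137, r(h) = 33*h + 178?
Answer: -538281110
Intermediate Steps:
r(h) = 178 + 33*h
(r(201) + 17874)*((-25101 - 17842) + k) = ((178 + 33*201) + 17874)*((-25101 - 17842) + 21137) = ((178 + 6633) + 17874)*(-42943 + 21137) = (6811 + 17874)*(-21806) = 24685*(-21806) = -538281110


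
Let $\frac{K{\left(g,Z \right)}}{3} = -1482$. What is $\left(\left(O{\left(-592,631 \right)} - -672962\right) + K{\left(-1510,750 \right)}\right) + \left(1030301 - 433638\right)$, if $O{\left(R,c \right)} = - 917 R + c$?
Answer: $1808674$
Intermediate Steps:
$K{\left(g,Z \right)} = -4446$ ($K{\left(g,Z \right)} = 3 \left(-1482\right) = -4446$)
$O{\left(R,c \right)} = c - 917 R$
$\left(\left(O{\left(-592,631 \right)} - -672962\right) + K{\left(-1510,750 \right)}\right) + \left(1030301 - 433638\right) = \left(\left(\left(631 - -542864\right) - -672962\right) - 4446\right) + \left(1030301 - 433638\right) = \left(\left(\left(631 + 542864\right) + 672962\right) - 4446\right) + \left(1030301 - 433638\right) = \left(\left(543495 + 672962\right) - 4446\right) + 596663 = \left(1216457 - 4446\right) + 596663 = 1212011 + 596663 = 1808674$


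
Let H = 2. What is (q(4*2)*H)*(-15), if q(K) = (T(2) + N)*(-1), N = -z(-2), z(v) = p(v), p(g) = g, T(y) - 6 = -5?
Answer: 90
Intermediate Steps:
T(y) = 1 (T(y) = 6 - 5 = 1)
z(v) = v
N = 2 (N = -1*(-2) = 2)
q(K) = -3 (q(K) = (1 + 2)*(-1) = 3*(-1) = -3)
(q(4*2)*H)*(-15) = -3*2*(-15) = -6*(-15) = 90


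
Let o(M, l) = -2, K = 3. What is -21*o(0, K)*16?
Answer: 672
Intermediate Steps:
-21*o(0, K)*16 = -21*(-2)*16 = 42*16 = 672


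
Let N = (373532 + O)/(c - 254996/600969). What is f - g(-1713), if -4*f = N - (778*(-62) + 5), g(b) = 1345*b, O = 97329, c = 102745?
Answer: 141517968064529793/61746304909 ≈ 2.2919e+6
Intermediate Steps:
N = 282972864309/61746304909 (N = (373532 + 97329)/(102745 - 254996/600969) = 470861/(102745 - 254996*1/600969) = 470861/(102745 - 254996/600969) = 470861/(61746304909/600969) = 470861*(600969/61746304909) = 282972864309/61746304909 ≈ 4.5828)
f = -744592251232572/61746304909 (f = -(282972864309/61746304909 - (778*(-62) + 5))/4 = -(282972864309/61746304909 - (-48236 + 5))/4 = -(282972864309/61746304909 - 1*(-48231))/4 = -(282972864309/61746304909 + 48231)/4 = -¼*2978369004930288/61746304909 = -744592251232572/61746304909 ≈ -12059.)
f - g(-1713) = -744592251232572/61746304909 - 1345*(-1713) = -744592251232572/61746304909 - 1*(-2303985) = -744592251232572/61746304909 + 2303985 = 141517968064529793/61746304909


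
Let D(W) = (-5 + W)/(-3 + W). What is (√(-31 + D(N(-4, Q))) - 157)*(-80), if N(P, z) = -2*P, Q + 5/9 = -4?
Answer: 12560 - 32*I*√190 ≈ 12560.0 - 441.09*I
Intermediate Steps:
Q = -41/9 (Q = -5/9 - 4 = -41/9 ≈ -4.5556)
D(W) = (-5 + W)/(-3 + W)
(√(-31 + D(N(-4, Q))) - 157)*(-80) = (√(-31 + (-5 - 2*(-4))/(-3 - 2*(-4))) - 157)*(-80) = (√(-31 + (-5 + 8)/(-3 + 8)) - 157)*(-80) = (√(-31 + 3/5) - 157)*(-80) = (√(-31 + (⅕)*3) - 157)*(-80) = (√(-31 + ⅗) - 157)*(-80) = (√(-152/5) - 157)*(-80) = (2*I*√190/5 - 157)*(-80) = (-157 + 2*I*√190/5)*(-80) = 12560 - 32*I*√190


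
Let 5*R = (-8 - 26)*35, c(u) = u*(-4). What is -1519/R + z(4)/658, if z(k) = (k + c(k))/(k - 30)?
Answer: 928211/145418 ≈ 6.3831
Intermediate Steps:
c(u) = -4*u
R = -238 (R = ((-8 - 26)*35)/5 = (-34*35)/5 = (1/5)*(-1190) = -238)
z(k) = -3*k/(-30 + k) (z(k) = (k - 4*k)/(k - 30) = (-3*k)/(-30 + k) = -3*k/(-30 + k))
-1519/R + z(4)/658 = -1519/(-238) - 3*4/(-30 + 4)/658 = -1519*(-1/238) - 3*4/(-26)*(1/658) = 217/34 - 3*4*(-1/26)*(1/658) = 217/34 + (6/13)*(1/658) = 217/34 + 3/4277 = 928211/145418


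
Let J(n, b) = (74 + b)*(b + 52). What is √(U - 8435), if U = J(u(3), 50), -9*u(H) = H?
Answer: √4213 ≈ 64.908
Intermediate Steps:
u(H) = -H/9
J(n, b) = (52 + b)*(74 + b) (J(n, b) = (74 + b)*(52 + b) = (52 + b)*(74 + b))
U = 12648 (U = 3848 + 50² + 126*50 = 3848 + 2500 + 6300 = 12648)
√(U - 8435) = √(12648 - 8435) = √4213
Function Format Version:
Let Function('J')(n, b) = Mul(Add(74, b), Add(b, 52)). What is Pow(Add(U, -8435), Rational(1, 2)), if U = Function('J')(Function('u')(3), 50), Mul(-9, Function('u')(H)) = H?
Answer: Pow(4213, Rational(1, 2)) ≈ 64.908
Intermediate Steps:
Function('u')(H) = Mul(Rational(-1, 9), H)
Function('J')(n, b) = Mul(Add(52, b), Add(74, b)) (Function('J')(n, b) = Mul(Add(74, b), Add(52, b)) = Mul(Add(52, b), Add(74, b)))
U = 12648 (U = Add(3848, Pow(50, 2), Mul(126, 50)) = Add(3848, 2500, 6300) = 12648)
Pow(Add(U, -8435), Rational(1, 2)) = Pow(Add(12648, -8435), Rational(1, 2)) = Pow(4213, Rational(1, 2))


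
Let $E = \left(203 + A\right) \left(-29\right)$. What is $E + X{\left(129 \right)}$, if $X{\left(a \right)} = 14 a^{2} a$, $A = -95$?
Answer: $30050514$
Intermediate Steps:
$X{\left(a \right)} = 14 a^{3}$
$E = -3132$ ($E = \left(203 - 95\right) \left(-29\right) = 108 \left(-29\right) = -3132$)
$E + X{\left(129 \right)} = -3132 + 14 \cdot 129^{3} = -3132 + 14 \cdot 2146689 = -3132 + 30053646 = 30050514$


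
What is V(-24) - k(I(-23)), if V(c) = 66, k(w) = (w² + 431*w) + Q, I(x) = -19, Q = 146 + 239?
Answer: 7509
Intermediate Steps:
Q = 385
k(w) = 385 + w² + 431*w (k(w) = (w² + 431*w) + 385 = 385 + w² + 431*w)
V(-24) - k(I(-23)) = 66 - (385 + (-19)² + 431*(-19)) = 66 - (385 + 361 - 8189) = 66 - 1*(-7443) = 66 + 7443 = 7509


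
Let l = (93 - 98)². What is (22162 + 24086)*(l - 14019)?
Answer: -647194512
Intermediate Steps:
l = 25 (l = (-5)² = 25)
(22162 + 24086)*(l - 14019) = (22162 + 24086)*(25 - 14019) = 46248*(-13994) = -647194512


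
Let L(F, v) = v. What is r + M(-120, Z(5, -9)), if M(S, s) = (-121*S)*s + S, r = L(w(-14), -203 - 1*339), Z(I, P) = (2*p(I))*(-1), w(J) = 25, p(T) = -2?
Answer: 57418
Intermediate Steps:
Z(I, P) = 4 (Z(I, P) = (2*(-2))*(-1) = -4*(-1) = 4)
r = -542 (r = -203 - 1*339 = -203 - 339 = -542)
M(S, s) = S - 121*S*s (M(S, s) = -121*S*s + S = S - 121*S*s)
r + M(-120, Z(5, -9)) = -542 - 120*(1 - 121*4) = -542 - 120*(1 - 484) = -542 - 120*(-483) = -542 + 57960 = 57418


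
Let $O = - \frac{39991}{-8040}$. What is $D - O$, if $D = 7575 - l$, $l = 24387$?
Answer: $- \frac{135208471}{8040} \approx -16817.0$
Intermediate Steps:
$D = -16812$ ($D = 7575 - 24387 = -16812$)
$O = \frac{39991}{8040}$ ($O = \left(-39991\right) \left(- \frac{1}{8040}\right) = \frac{39991}{8040} \approx 4.974$)
$D - O = -16812 - \frac{39991}{8040} = - \frac{135208471}{8040}$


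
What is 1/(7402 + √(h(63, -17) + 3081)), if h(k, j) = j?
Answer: 3701/27393270 - √766/27393270 ≈ 0.00013410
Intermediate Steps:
1/(7402 + √(h(63, -17) + 3081)) = 1/(7402 + √(-17 + 3081)) = 1/(7402 + √3064) = 1/(7402 + 2*√766)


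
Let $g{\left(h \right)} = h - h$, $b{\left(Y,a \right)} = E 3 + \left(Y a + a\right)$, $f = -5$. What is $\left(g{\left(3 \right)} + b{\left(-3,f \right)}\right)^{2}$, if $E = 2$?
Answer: $256$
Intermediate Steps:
$b{\left(Y,a \right)} = 6 + a + Y a$ ($b{\left(Y,a \right)} = 2 \cdot 3 + \left(Y a + a\right) = 6 + \left(a + Y a\right) = 6 + a + Y a$)
$g{\left(h \right)} = 0$
$\left(g{\left(3 \right)} + b{\left(-3,f \right)}\right)^{2} = \left(0 - -16\right)^{2} = \left(0 + \left(6 - 5 + 15\right)\right)^{2} = \left(0 + 16\right)^{2} = 16^{2} = 256$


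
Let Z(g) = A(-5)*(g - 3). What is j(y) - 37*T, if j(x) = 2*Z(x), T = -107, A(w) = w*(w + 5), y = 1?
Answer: 3959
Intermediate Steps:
A(w) = w*(5 + w)
Z(g) = 0 (Z(g) = (-5*(5 - 5))*(g - 3) = (-5*0)*(-3 + g) = 0*(-3 + g) = 0)
j(x) = 0 (j(x) = 2*0 = 0)
j(y) - 37*T = 0 - 37*(-107) = 0 + 3959 = 3959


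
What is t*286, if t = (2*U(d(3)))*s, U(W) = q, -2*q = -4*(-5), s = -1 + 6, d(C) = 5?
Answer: -28600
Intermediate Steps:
s = 5
q = -10 (q = -(-2)*(-5) = -1/2*20 = -10)
U(W) = -10
t = -100 (t = (2*(-10))*5 = -20*5 = -100)
t*286 = -100*286 = -28600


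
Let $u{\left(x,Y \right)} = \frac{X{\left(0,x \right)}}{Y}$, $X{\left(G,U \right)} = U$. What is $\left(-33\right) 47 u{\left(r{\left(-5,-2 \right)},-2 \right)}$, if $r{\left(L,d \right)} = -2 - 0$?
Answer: $-1551$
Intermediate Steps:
$r{\left(L,d \right)} = -2$ ($r{\left(L,d \right)} = -2 + 0 = -2$)
$u{\left(x,Y \right)} = \frac{x}{Y}$
$\left(-33\right) 47 u{\left(r{\left(-5,-2 \right)},-2 \right)} = \left(-33\right) 47 \left(- \frac{2}{-2}\right) = - 1551 \left(\left(-2\right) \left(- \frac{1}{2}\right)\right) = \left(-1551\right) 1 = -1551$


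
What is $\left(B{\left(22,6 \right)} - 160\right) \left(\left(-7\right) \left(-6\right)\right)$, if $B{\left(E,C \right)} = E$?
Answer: $-5796$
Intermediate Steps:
$\left(B{\left(22,6 \right)} - 160\right) \left(\left(-7\right) \left(-6\right)\right) = \left(22 - 160\right) \left(\left(-7\right) \left(-6\right)\right) = \left(-138\right) 42 = -5796$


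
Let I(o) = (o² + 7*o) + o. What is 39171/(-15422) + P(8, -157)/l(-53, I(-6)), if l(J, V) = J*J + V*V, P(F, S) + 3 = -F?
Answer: -10531055/4140106 ≈ -2.5437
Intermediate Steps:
I(o) = o² + 8*o
P(F, S) = -3 - F
l(J, V) = J² + V²
39171/(-15422) + P(8, -157)/l(-53, I(-6)) = 39171/(-15422) + (-3 - 1*8)/((-53)² + (-6*(8 - 6))²) = 39171*(-1/15422) + (-3 - 8)/(2809 + (-6*2)²) = -3561/1402 - 11/(2809 + (-12)²) = -3561/1402 - 11/(2809 + 144) = -3561/1402 - 11/2953 = -10531055/4140106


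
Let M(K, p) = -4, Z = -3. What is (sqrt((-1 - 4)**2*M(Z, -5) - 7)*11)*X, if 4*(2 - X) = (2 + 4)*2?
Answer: -11*I*sqrt(107) ≈ -113.78*I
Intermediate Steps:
X = -1 (X = 2 - (2 + 4)*2/4 = 2 - 3*2/2 = 2 - 1/4*12 = 2 - 3 = -1)
(sqrt((-1 - 4)**2*M(Z, -5) - 7)*11)*X = (sqrt((-1 - 4)**2*(-4) - 7)*11)*(-1) = (sqrt((-5)**2*(-4) - 7)*11)*(-1) = (sqrt(25*(-4) - 7)*11)*(-1) = (sqrt(-100 - 7)*11)*(-1) = (sqrt(-107)*11)*(-1) = ((I*sqrt(107))*11)*(-1) = (11*I*sqrt(107))*(-1) = -11*I*sqrt(107)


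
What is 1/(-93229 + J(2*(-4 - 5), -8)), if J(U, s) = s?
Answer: -1/93237 ≈ -1.0725e-5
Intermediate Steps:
1/(-93229 + J(2*(-4 - 5), -8)) = 1/(-93229 - 8) = 1/(-93237) = -1/93237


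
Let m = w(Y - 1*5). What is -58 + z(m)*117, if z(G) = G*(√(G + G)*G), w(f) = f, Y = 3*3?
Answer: -58 + 3744*√2 ≈ 5236.8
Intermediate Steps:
Y = 9
m = 4 (m = 9 - 1*5 = 9 - 5 = 4)
z(G) = √2*G^(5/2) (z(G) = G*(√(2*G)*G) = G*((√2*√G)*G) = G*(√2*G^(3/2)) = √2*G^(5/2))
-58 + z(m)*117 = -58 + (√2*4^(5/2))*117 = -58 + (√2*32)*117 = -58 + (32*√2)*117 = -58 + 3744*√2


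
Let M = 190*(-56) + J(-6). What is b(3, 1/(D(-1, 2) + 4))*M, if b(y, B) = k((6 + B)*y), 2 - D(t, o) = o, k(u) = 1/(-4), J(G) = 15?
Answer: 10625/4 ≈ 2656.3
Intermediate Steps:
k(u) = -1/4
D(t, o) = 2 - o
b(y, B) = -1/4
M = -10625 (M = 190*(-56) + 15 = -10640 + 15 = -10625)
b(3, 1/(D(-1, 2) + 4))*M = -1/4*(-10625) = 10625/4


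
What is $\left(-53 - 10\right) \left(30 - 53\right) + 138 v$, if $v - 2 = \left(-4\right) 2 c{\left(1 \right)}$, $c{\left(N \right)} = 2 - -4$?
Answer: $-4899$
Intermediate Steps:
$c{\left(N \right)} = 6$ ($c{\left(N \right)} = 2 + 4 = 6$)
$v = -46$ ($v = 2 + \left(-4\right) 2 \cdot 6 = 2 - 48 = -46$)
$\left(-53 - 10\right) \left(30 - 53\right) + 138 v = \left(-53 - 10\right) \left(30 - 53\right) + 138 \left(-46\right) = \left(-63\right) \left(-23\right) - 6348 = 1449 - 6348 = -4899$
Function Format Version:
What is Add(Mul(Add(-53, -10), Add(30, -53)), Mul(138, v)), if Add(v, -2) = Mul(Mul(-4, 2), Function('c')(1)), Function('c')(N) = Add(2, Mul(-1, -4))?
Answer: -4899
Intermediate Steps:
Function('c')(N) = 6 (Function('c')(N) = Add(2, 4) = 6)
v = -46 (v = Add(2, Mul(Mul(-4, 2), 6)) = Add(2, Mul(-8, 6)) = Add(2, -48) = -46)
Add(Mul(Add(-53, -10), Add(30, -53)), Mul(138, v)) = Add(Mul(Add(-53, -10), Add(30, -53)), Mul(138, -46)) = Add(Mul(-63, -23), -6348) = Add(1449, -6348) = -4899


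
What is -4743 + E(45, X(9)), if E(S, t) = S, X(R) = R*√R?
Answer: -4698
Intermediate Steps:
X(R) = R^(3/2)
-4743 + E(45, X(9)) = -4743 + 45 = -4698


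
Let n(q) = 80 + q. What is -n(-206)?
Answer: 126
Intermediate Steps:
-n(-206) = -(80 - 206) = -1*(-126) = 126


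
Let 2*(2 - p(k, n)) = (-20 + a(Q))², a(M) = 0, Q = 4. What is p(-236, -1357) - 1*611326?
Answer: -611524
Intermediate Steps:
p(k, n) = -198 (p(k, n) = 2 - (-20 + 0)²/2 = 2 - ½*(-20)² = 2 - ½*400 = 2 - 200 = -198)
p(-236, -1357) - 1*611326 = -198 - 1*611326 = -198 - 611326 = -611524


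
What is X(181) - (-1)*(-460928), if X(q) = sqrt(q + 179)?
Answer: -460928 + 6*sqrt(10) ≈ -4.6091e+5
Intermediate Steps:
X(q) = sqrt(179 + q)
X(181) - (-1)*(-460928) = sqrt(179 + 181) - (-1)*(-460928) = sqrt(360) - 1*460928 = 6*sqrt(10) - 460928 = -460928 + 6*sqrt(10)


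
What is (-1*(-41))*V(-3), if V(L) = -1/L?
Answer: 41/3 ≈ 13.667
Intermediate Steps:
(-1*(-41))*V(-3) = (-1*(-41))*(-1/(-3)) = 41*(-1*(-1/3)) = 41*(1/3) = 41/3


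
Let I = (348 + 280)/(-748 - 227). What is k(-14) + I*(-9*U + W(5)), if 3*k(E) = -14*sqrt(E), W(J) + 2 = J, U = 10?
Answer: 18212/325 - 14*I*sqrt(14)/3 ≈ 56.037 - 17.461*I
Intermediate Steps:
W(J) = -2 + J
k(E) = -14*sqrt(E)/3 (k(E) = (-14*sqrt(E))/3 = -14*sqrt(E)/3)
I = -628/975 (I = 628/(-975) = 628*(-1/975) = -628/975 ≈ -0.64410)
k(-14) + I*(-9*U + W(5)) = -14*I*sqrt(14)/3 - 628*(-9*10 + (-2 + 5))/975 = -14*I*sqrt(14)/3 - 628*(-90 + 3)/975 = -14*I*sqrt(14)/3 - 628/975*(-87) = -14*I*sqrt(14)/3 + 18212/325 = 18212/325 - 14*I*sqrt(14)/3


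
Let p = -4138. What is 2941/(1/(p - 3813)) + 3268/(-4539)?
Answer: -106139484517/4539 ≈ -2.3384e+7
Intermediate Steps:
2941/(1/(p - 3813)) + 3268/(-4539) = 2941/(1/(-4138 - 3813)) + 3268/(-4539) = 2941/(1/(-7951)) + 3268*(-1/4539) = 2941/(-1/7951) - 3268/4539 = 2941*(-7951) - 3268/4539 = -23383891 - 3268/4539 = -106139484517/4539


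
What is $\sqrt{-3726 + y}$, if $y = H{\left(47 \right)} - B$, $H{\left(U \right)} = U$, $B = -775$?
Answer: $22 i \sqrt{6} \approx 53.889 i$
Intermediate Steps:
$y = 822$ ($y = 47 - -775 = 47 + 775 = 822$)
$\sqrt{-3726 + y} = \sqrt{-3726 + 822} = \sqrt{-2904} = 22 i \sqrt{6}$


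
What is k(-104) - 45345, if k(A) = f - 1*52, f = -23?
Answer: -45420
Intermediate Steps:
k(A) = -75 (k(A) = -23 - 1*52 = -23 - 52 = -75)
k(-104) - 45345 = -75 - 45345 = -45420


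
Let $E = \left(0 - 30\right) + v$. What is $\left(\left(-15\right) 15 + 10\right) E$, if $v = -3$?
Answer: $7095$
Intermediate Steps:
$E = -33$ ($E = \left(0 - 30\right) - 3 = -30 - 3 = -33$)
$\left(\left(-15\right) 15 + 10\right) E = \left(\left(-15\right) 15 + 10\right) \left(-33\right) = \left(-225 + 10\right) \left(-33\right) = \left(-215\right) \left(-33\right) = 7095$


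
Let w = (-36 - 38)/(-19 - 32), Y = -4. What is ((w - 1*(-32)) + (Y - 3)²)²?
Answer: 17682025/2601 ≈ 6798.2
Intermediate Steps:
w = 74/51 (w = -74/(-51) = -74*(-1/51) = 74/51 ≈ 1.4510)
((w - 1*(-32)) + (Y - 3)²)² = ((74/51 - 1*(-32)) + (-4 - 3)²)² = ((74/51 + 32) + (-7)²)² = (1706/51 + 49)² = (4205/51)² = 17682025/2601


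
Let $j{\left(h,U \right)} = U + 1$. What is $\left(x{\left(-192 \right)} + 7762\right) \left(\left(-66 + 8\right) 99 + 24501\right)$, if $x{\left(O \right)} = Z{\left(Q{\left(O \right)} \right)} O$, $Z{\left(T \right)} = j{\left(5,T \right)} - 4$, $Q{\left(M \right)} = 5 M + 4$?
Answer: $3599664510$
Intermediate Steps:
$j{\left(h,U \right)} = 1 + U$
$Q{\left(M \right)} = 4 + 5 M$
$Z{\left(T \right)} = -3 + T$ ($Z{\left(T \right)} = \left(1 + T\right) - 4 = -3 + T$)
$x{\left(O \right)} = O \left(1 + 5 O\right)$ ($x{\left(O \right)} = \left(-3 + \left(4 + 5 O\right)\right) O = \left(1 + 5 O\right) O = O \left(1 + 5 O\right)$)
$\left(x{\left(-192 \right)} + 7762\right) \left(\left(-66 + 8\right) 99 + 24501\right) = \left(- 192 \left(1 + 5 \left(-192\right)\right) + 7762\right) \left(\left(-66 + 8\right) 99 + 24501\right) = \left(- 192 \left(1 - 960\right) + 7762\right) \left(\left(-58\right) 99 + 24501\right) = \left(\left(-192\right) \left(-959\right) + 7762\right) \left(-5742 + 24501\right) = \left(184128 + 7762\right) 18759 = 191890 \cdot 18759 = 3599664510$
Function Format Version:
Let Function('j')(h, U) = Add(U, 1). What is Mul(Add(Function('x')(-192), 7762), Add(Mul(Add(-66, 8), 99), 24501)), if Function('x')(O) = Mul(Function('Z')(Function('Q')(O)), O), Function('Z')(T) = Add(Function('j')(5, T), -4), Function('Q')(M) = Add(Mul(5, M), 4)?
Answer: 3599664510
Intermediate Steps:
Function('j')(h, U) = Add(1, U)
Function('Q')(M) = Add(4, Mul(5, M))
Function('Z')(T) = Add(-3, T) (Function('Z')(T) = Add(Add(1, T), -4) = Add(-3, T))
Function('x')(O) = Mul(O, Add(1, Mul(5, O))) (Function('x')(O) = Mul(Add(-3, Add(4, Mul(5, O))), O) = Mul(Add(1, Mul(5, O)), O) = Mul(O, Add(1, Mul(5, O))))
Mul(Add(Function('x')(-192), 7762), Add(Mul(Add(-66, 8), 99), 24501)) = Mul(Add(Mul(-192, Add(1, Mul(5, -192))), 7762), Add(Mul(Add(-66, 8), 99), 24501)) = Mul(Add(Mul(-192, Add(1, -960)), 7762), Add(Mul(-58, 99), 24501)) = Mul(Add(Mul(-192, -959), 7762), Add(-5742, 24501)) = Mul(Add(184128, 7762), 18759) = Mul(191890, 18759) = 3599664510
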